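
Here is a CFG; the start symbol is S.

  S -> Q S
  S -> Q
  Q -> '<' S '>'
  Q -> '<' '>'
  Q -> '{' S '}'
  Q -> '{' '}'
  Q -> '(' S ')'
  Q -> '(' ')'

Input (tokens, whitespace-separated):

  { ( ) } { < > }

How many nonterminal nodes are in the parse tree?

[S [Q { [S [Q ( )]] }] [S [Q { [S [Q < >]] }]]]

8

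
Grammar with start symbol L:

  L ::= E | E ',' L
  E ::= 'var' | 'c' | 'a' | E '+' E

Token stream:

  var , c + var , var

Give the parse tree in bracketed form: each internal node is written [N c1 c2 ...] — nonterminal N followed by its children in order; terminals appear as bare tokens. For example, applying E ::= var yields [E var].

[L [E var] , [L [E [E c] + [E var]] , [L [E var]]]]

L
E , L
var , L
var , E , L
var , E + E , L
var , c + E , L
var , c + var , L
var , c + var , E
var , c + var , var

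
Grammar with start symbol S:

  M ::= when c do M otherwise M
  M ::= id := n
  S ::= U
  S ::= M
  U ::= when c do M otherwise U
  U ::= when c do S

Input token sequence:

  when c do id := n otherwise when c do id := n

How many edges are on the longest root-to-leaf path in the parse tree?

[S [U when c do [M id := n] otherwise [U when c do [S [M id := n]]]]]

5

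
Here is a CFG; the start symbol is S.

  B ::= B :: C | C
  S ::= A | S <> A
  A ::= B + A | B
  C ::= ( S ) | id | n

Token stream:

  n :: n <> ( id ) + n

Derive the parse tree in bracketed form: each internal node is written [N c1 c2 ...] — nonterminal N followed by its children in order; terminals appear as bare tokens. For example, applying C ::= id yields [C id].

S
S <> A
A <> A
B <> A
B :: C <> A
C :: C <> A
n :: C <> A
n :: n <> A
n :: n <> B + A
n :: n <> C + A
n :: n <> ( S ) + A
n :: n <> ( A ) + A
n :: n <> ( B ) + A
n :: n <> ( C ) + A
n :: n <> ( id ) + A
n :: n <> ( id ) + B
n :: n <> ( id ) + C
n :: n <> ( id ) + n

[S [S [A [B [B [C n]] :: [C n]]]] <> [A [B [C ( [S [A [B [C id]]]] )]] + [A [B [C n]]]]]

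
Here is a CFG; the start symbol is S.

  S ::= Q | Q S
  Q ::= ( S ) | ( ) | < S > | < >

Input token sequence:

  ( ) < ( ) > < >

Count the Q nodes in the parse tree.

4

[S [Q ( )] [S [Q < [S [Q ( )]] >] [S [Q < >]]]]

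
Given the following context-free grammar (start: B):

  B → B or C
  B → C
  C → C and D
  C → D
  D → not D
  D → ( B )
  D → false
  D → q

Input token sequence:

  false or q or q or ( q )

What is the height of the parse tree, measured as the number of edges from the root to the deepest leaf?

6

[B [B [B [B [C [D false]]] or [C [D q]]] or [C [D q]]] or [C [D ( [B [C [D q]]] )]]]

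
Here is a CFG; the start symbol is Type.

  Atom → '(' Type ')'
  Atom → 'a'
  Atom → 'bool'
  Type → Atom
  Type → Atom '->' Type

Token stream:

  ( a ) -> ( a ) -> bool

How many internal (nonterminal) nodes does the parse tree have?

10

[Type [Atom ( [Type [Atom a]] )] -> [Type [Atom ( [Type [Atom a]] )] -> [Type [Atom bool]]]]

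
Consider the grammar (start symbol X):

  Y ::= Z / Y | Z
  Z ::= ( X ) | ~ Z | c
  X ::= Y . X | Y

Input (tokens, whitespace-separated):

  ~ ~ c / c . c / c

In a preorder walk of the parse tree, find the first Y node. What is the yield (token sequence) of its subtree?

~ ~ c / c

[X [Y [Z ~ [Z ~ [Z c]]] / [Y [Z c]]] . [X [Y [Z c] / [Y [Z c]]]]]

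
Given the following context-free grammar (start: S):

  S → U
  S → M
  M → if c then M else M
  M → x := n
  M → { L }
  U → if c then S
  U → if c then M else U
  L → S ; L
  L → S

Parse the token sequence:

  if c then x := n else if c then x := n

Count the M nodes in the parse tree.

2

[S [U if c then [M x := n] else [U if c then [S [M x := n]]]]]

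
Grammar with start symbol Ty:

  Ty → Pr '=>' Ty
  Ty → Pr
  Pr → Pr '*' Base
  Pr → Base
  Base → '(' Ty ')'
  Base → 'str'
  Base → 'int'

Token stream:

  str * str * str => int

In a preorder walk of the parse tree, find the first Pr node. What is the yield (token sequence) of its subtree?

str * str * str

[Ty [Pr [Pr [Pr [Base str]] * [Base str]] * [Base str]] => [Ty [Pr [Base int]]]]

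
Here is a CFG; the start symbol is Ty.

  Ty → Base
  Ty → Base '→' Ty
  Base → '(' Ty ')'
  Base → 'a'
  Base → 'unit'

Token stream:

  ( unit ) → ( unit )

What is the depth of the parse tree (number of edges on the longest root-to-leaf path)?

[Ty [Base ( [Ty [Base unit]] )] → [Ty [Base ( [Ty [Base unit]] )]]]

5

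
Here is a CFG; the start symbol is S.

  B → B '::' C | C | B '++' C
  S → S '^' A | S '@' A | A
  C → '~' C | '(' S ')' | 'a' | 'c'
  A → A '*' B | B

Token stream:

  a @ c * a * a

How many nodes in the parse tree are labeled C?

[S [S [A [B [C a]]]] @ [A [A [A [B [C c]]] * [B [C a]]] * [B [C a]]]]

4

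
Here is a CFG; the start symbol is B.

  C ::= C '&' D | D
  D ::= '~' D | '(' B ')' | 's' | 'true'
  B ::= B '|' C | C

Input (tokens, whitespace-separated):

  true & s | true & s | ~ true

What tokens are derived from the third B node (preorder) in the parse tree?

[B [B [B [C [C [D true]] & [D s]]] | [C [C [D true]] & [D s]]] | [C [D ~ [D true]]]]

true & s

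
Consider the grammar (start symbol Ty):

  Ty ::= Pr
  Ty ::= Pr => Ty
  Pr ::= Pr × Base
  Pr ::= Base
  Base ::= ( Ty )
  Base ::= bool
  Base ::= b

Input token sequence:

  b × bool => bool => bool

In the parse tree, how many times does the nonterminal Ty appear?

3

[Ty [Pr [Pr [Base b]] × [Base bool]] => [Ty [Pr [Base bool]] => [Ty [Pr [Base bool]]]]]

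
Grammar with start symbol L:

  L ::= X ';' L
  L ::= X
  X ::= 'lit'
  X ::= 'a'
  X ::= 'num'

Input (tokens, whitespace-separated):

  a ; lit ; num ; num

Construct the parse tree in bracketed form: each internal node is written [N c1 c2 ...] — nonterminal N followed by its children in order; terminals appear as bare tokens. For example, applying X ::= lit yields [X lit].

[L [X a] ; [L [X lit] ; [L [X num] ; [L [X num]]]]]

L
X ; L
a ; L
a ; X ; L
a ; lit ; L
a ; lit ; X ; L
a ; lit ; num ; L
a ; lit ; num ; X
a ; lit ; num ; num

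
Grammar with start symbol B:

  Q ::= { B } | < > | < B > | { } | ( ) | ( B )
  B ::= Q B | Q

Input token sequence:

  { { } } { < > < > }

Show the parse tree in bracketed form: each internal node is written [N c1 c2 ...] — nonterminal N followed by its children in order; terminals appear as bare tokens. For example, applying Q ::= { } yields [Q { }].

[B [Q { [B [Q { }]] }] [B [Q { [B [Q < >] [B [Q < >]]] }]]]

B
Q B
{ B } B
{ Q } B
{ { } } B
{ { } } Q
{ { } } { B }
{ { } } { Q B }
{ { } } { < > B }
{ { } } { < > Q }
{ { } } { < > < > }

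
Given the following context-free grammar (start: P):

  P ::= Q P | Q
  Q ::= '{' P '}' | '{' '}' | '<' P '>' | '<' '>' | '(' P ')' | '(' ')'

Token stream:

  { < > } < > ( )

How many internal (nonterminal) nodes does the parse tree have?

[P [Q { [P [Q < >]] }] [P [Q < >] [P [Q ( )]]]]

8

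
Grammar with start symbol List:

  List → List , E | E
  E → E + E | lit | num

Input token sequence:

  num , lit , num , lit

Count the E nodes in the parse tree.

4

[List [List [List [List [E num]] , [E lit]] , [E num]] , [E lit]]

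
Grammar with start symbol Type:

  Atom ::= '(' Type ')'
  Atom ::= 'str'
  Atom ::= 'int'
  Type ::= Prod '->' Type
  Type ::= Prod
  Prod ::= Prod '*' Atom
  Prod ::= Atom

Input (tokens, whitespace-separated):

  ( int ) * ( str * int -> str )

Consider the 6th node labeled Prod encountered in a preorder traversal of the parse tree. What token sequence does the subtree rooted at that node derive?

str

[Type [Prod [Prod [Atom ( [Type [Prod [Atom int]]] )]] * [Atom ( [Type [Prod [Prod [Atom str]] * [Atom int]] -> [Type [Prod [Atom str]]]] )]]]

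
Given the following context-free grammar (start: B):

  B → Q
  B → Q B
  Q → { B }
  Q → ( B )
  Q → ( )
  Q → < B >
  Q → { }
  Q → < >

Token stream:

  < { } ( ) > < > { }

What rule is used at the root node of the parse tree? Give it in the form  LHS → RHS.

[B [Q < [B [Q { }] [B [Q ( )]]] >] [B [Q < >] [B [Q { }]]]]

B → Q B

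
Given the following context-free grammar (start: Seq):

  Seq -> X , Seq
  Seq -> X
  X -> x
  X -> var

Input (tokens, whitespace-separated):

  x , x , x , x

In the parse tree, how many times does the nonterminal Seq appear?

4

[Seq [X x] , [Seq [X x] , [Seq [X x] , [Seq [X x]]]]]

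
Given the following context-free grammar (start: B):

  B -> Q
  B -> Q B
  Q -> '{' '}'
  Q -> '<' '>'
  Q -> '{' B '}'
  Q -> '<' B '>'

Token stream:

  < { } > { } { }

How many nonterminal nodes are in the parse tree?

[B [Q < [B [Q { }]] >] [B [Q { }] [B [Q { }]]]]

8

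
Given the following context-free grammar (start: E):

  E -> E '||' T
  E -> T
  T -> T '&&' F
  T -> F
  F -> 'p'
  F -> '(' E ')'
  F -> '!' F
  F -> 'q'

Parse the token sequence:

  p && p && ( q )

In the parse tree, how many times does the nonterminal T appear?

[E [T [T [T [F p]] && [F p]] && [F ( [E [T [F q]]] )]]]

4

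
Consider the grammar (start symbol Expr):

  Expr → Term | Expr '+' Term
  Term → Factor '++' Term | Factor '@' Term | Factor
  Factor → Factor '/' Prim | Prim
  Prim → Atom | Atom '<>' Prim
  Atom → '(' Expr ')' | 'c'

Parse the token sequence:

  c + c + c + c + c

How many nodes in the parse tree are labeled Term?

5

[Expr [Expr [Expr [Expr [Expr [Term [Factor [Prim [Atom c]]]]] + [Term [Factor [Prim [Atom c]]]]] + [Term [Factor [Prim [Atom c]]]]] + [Term [Factor [Prim [Atom c]]]]] + [Term [Factor [Prim [Atom c]]]]]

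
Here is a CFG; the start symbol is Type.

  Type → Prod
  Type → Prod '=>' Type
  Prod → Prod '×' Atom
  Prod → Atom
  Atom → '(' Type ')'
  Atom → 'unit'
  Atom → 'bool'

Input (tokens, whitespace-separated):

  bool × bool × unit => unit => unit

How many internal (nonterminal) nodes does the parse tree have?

13

[Type [Prod [Prod [Prod [Atom bool]] × [Atom bool]] × [Atom unit]] => [Type [Prod [Atom unit]] => [Type [Prod [Atom unit]]]]]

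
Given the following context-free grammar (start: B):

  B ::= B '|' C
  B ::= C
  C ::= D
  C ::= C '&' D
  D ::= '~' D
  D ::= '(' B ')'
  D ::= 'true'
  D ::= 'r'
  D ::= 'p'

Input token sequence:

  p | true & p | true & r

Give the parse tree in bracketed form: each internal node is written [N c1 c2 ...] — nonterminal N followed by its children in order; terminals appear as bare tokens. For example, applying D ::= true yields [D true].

B
B | C
B | C | C
C | C | C
D | C | C
p | C | C
p | C & D | C
p | D & D | C
p | true & D | C
p | true & p | C
p | true & p | C & D
p | true & p | D & D
p | true & p | true & D
p | true & p | true & r

[B [B [B [C [D p]]] | [C [C [D true]] & [D p]]] | [C [C [D true]] & [D r]]]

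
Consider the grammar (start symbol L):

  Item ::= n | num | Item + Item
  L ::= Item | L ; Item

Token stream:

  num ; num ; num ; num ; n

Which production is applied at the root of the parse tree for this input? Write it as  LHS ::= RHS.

L ::= L ; Item

[L [L [L [L [L [Item num]] ; [Item num]] ; [Item num]] ; [Item num]] ; [Item n]]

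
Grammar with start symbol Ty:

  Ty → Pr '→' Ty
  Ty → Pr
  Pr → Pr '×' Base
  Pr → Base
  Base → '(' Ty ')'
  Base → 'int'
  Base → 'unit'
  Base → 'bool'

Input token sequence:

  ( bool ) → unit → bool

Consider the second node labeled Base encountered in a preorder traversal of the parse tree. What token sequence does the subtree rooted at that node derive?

[Ty [Pr [Base ( [Ty [Pr [Base bool]]] )]] → [Ty [Pr [Base unit]] → [Ty [Pr [Base bool]]]]]

bool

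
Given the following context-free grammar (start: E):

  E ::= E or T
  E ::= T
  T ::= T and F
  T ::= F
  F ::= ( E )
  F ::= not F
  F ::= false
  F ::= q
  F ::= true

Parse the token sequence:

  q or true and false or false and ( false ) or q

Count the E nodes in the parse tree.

5

[E [E [E [E [T [F q]]] or [T [T [F true]] and [F false]]] or [T [T [F false]] and [F ( [E [T [F false]]] )]]] or [T [F q]]]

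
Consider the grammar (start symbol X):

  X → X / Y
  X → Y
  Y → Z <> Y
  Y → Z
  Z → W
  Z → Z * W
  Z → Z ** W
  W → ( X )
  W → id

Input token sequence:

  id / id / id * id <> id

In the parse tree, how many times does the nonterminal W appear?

5

[X [X [X [Y [Z [W id]]]] / [Y [Z [W id]]]] / [Y [Z [Z [W id]] * [W id]] <> [Y [Z [W id]]]]]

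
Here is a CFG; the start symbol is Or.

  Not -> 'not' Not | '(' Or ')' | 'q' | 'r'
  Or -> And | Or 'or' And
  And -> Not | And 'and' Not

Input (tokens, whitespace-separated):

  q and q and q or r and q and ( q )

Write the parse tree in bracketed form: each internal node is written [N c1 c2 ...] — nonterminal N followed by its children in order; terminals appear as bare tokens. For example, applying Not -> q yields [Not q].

[Or [Or [And [And [And [Not q]] and [Not q]] and [Not q]]] or [And [And [And [Not r]] and [Not q]] and [Not ( [Or [And [Not q]]] )]]]

Or
Or or And
And or And
And and Not or And
And and Not and Not or And
Not and Not and Not or And
q and Not and Not or And
q and q and Not or And
q and q and q or And
q and q and q or And and Not
q and q and q or And and Not and Not
q and q and q or Not and Not and Not
q and q and q or r and Not and Not
q and q and q or r and q and Not
q and q and q or r and q and ( Or )
q and q and q or r and q and ( And )
q and q and q or r and q and ( Not )
q and q and q or r and q and ( q )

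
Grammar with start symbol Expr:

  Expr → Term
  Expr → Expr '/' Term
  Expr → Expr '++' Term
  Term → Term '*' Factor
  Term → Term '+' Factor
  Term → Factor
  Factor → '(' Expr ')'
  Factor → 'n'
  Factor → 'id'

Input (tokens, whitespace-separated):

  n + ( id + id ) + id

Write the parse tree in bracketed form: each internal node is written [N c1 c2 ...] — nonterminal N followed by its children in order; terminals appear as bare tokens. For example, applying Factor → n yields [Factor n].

[Expr [Term [Term [Term [Factor n]] + [Factor ( [Expr [Term [Term [Factor id]] + [Factor id]]] )]] + [Factor id]]]

Expr
Term
Term + Factor
Term + Factor + Factor
Factor + Factor + Factor
n + Factor + Factor
n + ( Expr ) + Factor
n + ( Term ) + Factor
n + ( Term + Factor ) + Factor
n + ( Factor + Factor ) + Factor
n + ( id + Factor ) + Factor
n + ( id + id ) + Factor
n + ( id + id ) + id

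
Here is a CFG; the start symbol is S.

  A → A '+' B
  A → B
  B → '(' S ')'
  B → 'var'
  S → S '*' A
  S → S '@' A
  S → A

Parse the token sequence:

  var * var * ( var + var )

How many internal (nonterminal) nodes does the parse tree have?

14

[S [S [S [A [B var]]] * [A [B var]]] * [A [B ( [S [A [A [B var]] + [B var]]] )]]]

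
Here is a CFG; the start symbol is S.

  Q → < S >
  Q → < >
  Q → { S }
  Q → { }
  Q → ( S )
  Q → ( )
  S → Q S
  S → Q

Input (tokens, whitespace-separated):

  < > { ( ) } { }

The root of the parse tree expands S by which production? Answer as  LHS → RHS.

[S [Q < >] [S [Q { [S [Q ( )]] }] [S [Q { }]]]]

S → Q S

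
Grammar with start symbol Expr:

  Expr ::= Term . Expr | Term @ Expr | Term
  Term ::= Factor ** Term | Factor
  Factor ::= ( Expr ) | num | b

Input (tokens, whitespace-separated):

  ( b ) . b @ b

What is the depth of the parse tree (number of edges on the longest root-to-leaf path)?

6

[Expr [Term [Factor ( [Expr [Term [Factor b]]] )]] . [Expr [Term [Factor b]] @ [Expr [Term [Factor b]]]]]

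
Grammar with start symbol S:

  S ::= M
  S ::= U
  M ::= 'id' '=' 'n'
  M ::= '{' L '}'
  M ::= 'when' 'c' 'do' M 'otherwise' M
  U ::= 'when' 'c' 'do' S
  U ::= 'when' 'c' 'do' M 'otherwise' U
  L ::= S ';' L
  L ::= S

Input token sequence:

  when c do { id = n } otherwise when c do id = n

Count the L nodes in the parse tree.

1

[S [U when c do [M { [L [S [M id = n]]] }] otherwise [U when c do [S [M id = n]]]]]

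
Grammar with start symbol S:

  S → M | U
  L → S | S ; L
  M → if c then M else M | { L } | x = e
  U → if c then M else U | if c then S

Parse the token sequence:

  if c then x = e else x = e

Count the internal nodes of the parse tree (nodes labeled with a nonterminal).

[S [M if c then [M x = e] else [M x = e]]]

4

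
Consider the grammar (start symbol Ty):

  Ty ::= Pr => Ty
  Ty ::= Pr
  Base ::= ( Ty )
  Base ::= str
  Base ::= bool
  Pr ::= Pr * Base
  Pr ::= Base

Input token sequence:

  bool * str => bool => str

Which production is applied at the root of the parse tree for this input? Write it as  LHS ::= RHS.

Ty ::= Pr => Ty

[Ty [Pr [Pr [Base bool]] * [Base str]] => [Ty [Pr [Base bool]] => [Ty [Pr [Base str]]]]]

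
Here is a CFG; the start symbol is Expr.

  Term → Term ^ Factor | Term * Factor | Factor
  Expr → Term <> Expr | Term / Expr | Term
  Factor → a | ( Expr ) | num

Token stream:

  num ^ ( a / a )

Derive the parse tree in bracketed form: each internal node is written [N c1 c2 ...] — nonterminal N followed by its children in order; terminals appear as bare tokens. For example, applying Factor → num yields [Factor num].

Expr
Term
Term ^ Factor
Factor ^ Factor
num ^ Factor
num ^ ( Expr )
num ^ ( Term / Expr )
num ^ ( Factor / Expr )
num ^ ( a / Expr )
num ^ ( a / Term )
num ^ ( a / Factor )
num ^ ( a / a )

[Expr [Term [Term [Factor num]] ^ [Factor ( [Expr [Term [Factor a]] / [Expr [Term [Factor a]]]] )]]]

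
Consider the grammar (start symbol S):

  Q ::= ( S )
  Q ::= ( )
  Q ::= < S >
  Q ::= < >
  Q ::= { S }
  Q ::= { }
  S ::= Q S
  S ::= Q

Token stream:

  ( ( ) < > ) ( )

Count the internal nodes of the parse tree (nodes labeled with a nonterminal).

8

[S [Q ( [S [Q ( )] [S [Q < >]]] )] [S [Q ( )]]]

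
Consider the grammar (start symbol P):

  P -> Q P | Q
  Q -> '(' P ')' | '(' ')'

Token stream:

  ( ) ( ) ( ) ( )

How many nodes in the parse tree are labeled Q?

[P [Q ( )] [P [Q ( )] [P [Q ( )] [P [Q ( )]]]]]

4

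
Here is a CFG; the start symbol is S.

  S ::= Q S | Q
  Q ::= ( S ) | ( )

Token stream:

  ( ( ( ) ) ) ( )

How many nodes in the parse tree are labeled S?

[S [Q ( [S [Q ( [S [Q ( )]] )]] )] [S [Q ( )]]]

4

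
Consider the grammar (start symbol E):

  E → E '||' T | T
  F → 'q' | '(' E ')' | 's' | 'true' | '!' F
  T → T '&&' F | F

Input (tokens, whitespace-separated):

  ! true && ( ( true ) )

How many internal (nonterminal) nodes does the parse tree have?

12

[E [T [T [F ! [F true]]] && [F ( [E [T [F ( [E [T [F true]]] )]]] )]]]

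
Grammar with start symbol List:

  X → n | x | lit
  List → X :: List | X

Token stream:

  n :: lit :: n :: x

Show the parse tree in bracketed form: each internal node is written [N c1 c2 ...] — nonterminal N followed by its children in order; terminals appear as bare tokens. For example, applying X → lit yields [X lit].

[List [X n] :: [List [X lit] :: [List [X n] :: [List [X x]]]]]

List
X :: List
n :: List
n :: X :: List
n :: lit :: List
n :: lit :: X :: List
n :: lit :: n :: List
n :: lit :: n :: X
n :: lit :: n :: x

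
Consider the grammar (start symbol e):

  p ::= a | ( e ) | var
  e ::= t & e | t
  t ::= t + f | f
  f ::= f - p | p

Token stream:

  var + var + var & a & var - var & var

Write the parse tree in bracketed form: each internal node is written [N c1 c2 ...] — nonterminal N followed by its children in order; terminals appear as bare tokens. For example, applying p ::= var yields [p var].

[e [t [t [t [f [p var]]] + [f [p var]]] + [f [p var]]] & [e [t [f [p a]]] & [e [t [f [f [p var]] - [p var]]] & [e [t [f [p var]]]]]]]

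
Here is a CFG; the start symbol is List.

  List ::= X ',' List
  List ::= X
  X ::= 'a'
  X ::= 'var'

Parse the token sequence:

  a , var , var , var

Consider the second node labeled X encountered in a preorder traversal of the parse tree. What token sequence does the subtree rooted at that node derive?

[List [X a] , [List [X var] , [List [X var] , [List [X var]]]]]

var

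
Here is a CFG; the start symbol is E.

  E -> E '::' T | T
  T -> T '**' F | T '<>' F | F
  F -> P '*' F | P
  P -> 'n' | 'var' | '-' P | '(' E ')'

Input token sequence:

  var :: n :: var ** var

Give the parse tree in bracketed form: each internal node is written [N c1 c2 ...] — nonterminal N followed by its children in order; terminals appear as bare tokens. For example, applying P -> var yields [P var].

E
E :: T
E :: T :: T
T :: T :: T
F :: T :: T
P :: T :: T
var :: T :: T
var :: F :: T
var :: P :: T
var :: n :: T
var :: n :: T ** F
var :: n :: F ** F
var :: n :: P ** F
var :: n :: var ** F
var :: n :: var ** P
var :: n :: var ** var

[E [E [E [T [F [P var]]]] :: [T [F [P n]]]] :: [T [T [F [P var]]] ** [F [P var]]]]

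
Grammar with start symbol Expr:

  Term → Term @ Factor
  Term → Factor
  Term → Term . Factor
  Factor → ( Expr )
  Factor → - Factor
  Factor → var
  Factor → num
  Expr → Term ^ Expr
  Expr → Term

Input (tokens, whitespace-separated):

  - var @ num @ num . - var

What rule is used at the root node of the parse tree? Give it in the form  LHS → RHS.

[Expr [Term [Term [Term [Term [Factor - [Factor var]]] @ [Factor num]] @ [Factor num]] . [Factor - [Factor var]]]]

Expr → Term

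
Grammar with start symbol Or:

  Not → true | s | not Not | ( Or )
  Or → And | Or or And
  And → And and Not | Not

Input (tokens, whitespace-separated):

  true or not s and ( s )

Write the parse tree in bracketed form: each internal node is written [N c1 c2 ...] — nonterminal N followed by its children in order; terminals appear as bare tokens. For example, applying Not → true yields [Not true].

[Or [Or [And [Not true]]] or [And [And [Not not [Not s]]] and [Not ( [Or [And [Not s]]] )]]]

Or
Or or And
And or And
Not or And
true or And
true or And and Not
true or Not and Not
true or not Not and Not
true or not s and Not
true or not s and ( Or )
true or not s and ( And )
true or not s and ( Not )
true or not s and ( s )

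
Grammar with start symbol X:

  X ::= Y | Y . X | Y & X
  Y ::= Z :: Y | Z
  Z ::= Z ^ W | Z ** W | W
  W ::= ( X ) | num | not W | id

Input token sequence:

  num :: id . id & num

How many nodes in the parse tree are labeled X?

3

[X [Y [Z [W num]] :: [Y [Z [W id]]]] . [X [Y [Z [W id]]] & [X [Y [Z [W num]]]]]]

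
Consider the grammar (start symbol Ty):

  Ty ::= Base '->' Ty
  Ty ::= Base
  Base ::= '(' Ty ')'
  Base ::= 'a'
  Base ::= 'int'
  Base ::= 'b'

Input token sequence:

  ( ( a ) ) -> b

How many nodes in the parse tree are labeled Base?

[Ty [Base ( [Ty [Base ( [Ty [Base a]] )]] )] -> [Ty [Base b]]]

4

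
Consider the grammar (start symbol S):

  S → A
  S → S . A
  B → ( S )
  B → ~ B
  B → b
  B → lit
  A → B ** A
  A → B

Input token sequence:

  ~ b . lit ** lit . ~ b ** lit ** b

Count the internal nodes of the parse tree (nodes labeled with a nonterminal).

[S [S [S [A [B ~ [B b]]]] . [A [B lit] ** [A [B lit]]]] . [A [B ~ [B b]] ** [A [B lit] ** [A [B b]]]]]

17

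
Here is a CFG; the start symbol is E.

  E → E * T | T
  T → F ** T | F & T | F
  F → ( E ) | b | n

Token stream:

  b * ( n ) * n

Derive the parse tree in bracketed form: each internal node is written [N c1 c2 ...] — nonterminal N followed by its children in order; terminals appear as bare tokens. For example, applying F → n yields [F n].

[E [E [E [T [F b]]] * [T [F ( [E [T [F n]]] )]]] * [T [F n]]]

E
E * T
E * T * T
T * T * T
F * T * T
b * T * T
b * F * T
b * ( E ) * T
b * ( T ) * T
b * ( F ) * T
b * ( n ) * T
b * ( n ) * F
b * ( n ) * n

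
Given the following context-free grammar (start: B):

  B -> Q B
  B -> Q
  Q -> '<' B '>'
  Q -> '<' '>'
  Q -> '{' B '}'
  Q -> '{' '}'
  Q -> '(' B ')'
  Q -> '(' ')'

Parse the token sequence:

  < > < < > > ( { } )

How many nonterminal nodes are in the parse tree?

[B [Q < >] [B [Q < [B [Q < >]] >] [B [Q ( [B [Q { }]] )]]]]

10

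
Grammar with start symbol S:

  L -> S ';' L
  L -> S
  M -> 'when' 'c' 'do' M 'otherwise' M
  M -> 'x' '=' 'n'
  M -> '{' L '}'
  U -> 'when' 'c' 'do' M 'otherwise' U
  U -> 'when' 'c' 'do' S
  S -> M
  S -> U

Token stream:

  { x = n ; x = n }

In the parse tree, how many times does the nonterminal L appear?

2

[S [M { [L [S [M x = n]] ; [L [S [M x = n]]]] }]]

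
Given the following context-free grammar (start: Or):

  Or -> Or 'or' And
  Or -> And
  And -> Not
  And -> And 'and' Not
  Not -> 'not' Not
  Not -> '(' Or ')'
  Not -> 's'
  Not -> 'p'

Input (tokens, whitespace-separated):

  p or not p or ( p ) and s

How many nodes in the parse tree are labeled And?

5

[Or [Or [Or [And [Not p]]] or [And [Not not [Not p]]]] or [And [And [Not ( [Or [And [Not p]]] )]] and [Not s]]]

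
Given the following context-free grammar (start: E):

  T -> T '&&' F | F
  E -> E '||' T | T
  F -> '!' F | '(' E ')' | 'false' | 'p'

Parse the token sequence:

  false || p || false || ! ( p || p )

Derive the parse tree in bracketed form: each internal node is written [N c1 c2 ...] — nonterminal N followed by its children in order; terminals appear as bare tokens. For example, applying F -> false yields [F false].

[E [E [E [E [T [F false]]] || [T [F p]]] || [T [F false]]] || [T [F ! [F ( [E [E [T [F p]]] || [T [F p]]] )]]]]

E
E || T
E || T || T
E || T || T || T
T || T || T || T
F || T || T || T
false || T || T || T
false || F || T || T
false || p || T || T
false || p || F || T
false || p || false || T
false || p || false || F
false || p || false || ! F
false || p || false || ! ( E )
false || p || false || ! ( E || T )
false || p || false || ! ( T || T )
false || p || false || ! ( F || T )
false || p || false || ! ( p || T )
false || p || false || ! ( p || F )
false || p || false || ! ( p || p )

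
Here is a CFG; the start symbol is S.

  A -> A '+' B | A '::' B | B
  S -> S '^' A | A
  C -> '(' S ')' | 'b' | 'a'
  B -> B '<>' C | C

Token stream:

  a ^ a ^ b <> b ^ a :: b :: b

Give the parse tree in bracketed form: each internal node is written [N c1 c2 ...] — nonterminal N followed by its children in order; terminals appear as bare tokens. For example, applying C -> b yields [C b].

[S [S [S [S [A [B [C a]]]] ^ [A [B [C a]]]] ^ [A [B [B [C b]] <> [C b]]]] ^ [A [A [A [B [C a]]] :: [B [C b]]] :: [B [C b]]]]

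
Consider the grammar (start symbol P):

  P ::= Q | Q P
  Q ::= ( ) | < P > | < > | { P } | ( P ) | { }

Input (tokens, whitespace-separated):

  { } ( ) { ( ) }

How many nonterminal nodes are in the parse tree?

[P [Q { }] [P [Q ( )] [P [Q { [P [Q ( )]] }]]]]

8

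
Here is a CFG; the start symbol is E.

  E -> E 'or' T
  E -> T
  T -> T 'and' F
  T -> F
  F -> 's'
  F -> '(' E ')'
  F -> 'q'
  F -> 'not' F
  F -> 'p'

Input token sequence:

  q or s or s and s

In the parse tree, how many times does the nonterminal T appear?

[E [E [E [T [F q]]] or [T [F s]]] or [T [T [F s]] and [F s]]]

4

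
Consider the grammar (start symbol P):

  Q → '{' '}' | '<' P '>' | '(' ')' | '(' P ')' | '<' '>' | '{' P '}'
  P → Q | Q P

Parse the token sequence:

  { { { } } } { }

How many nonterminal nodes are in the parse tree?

8

[P [Q { [P [Q { [P [Q { }]] }]] }] [P [Q { }]]]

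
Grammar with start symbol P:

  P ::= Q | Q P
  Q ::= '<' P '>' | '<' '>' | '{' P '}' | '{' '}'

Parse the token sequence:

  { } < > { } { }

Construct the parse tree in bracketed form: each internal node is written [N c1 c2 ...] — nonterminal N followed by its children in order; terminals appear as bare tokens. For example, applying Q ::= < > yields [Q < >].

P
Q P
{ } P
{ } Q P
{ } < > P
{ } < > Q P
{ } < > { } P
{ } < > { } Q
{ } < > { } { }

[P [Q { }] [P [Q < >] [P [Q { }] [P [Q { }]]]]]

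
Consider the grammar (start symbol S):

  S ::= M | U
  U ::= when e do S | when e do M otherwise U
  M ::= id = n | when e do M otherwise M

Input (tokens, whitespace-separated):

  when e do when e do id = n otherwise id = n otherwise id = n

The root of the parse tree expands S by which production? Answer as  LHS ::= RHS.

S ::= M

[S [M when e do [M when e do [M id = n] otherwise [M id = n]] otherwise [M id = n]]]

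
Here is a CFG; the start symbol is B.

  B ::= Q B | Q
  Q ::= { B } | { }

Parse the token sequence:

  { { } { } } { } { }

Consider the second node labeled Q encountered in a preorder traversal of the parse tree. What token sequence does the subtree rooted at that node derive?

{ }

[B [Q { [B [Q { }] [B [Q { }]]] }] [B [Q { }] [B [Q { }]]]]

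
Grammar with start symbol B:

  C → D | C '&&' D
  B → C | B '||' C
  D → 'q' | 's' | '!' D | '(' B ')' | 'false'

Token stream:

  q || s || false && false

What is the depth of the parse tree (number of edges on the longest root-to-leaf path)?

5

[B [B [B [C [D q]]] || [C [D s]]] || [C [C [D false]] && [D false]]]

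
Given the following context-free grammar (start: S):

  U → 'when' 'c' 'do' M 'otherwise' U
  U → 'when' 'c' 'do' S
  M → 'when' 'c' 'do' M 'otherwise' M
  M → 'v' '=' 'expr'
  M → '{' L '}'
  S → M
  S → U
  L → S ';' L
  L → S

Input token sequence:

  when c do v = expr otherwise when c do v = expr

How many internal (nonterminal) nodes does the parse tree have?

6

[S [U when c do [M v = expr] otherwise [U when c do [S [M v = expr]]]]]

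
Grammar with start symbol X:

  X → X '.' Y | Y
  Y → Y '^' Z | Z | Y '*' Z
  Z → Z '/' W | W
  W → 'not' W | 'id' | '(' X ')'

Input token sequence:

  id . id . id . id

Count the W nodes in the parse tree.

4

[X [X [X [X [Y [Z [W id]]]] . [Y [Z [W id]]]] . [Y [Z [W id]]]] . [Y [Z [W id]]]]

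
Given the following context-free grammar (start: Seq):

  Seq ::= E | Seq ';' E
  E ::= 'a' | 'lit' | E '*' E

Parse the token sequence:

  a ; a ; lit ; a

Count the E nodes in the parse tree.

[Seq [Seq [Seq [Seq [E a]] ; [E a]] ; [E lit]] ; [E a]]

4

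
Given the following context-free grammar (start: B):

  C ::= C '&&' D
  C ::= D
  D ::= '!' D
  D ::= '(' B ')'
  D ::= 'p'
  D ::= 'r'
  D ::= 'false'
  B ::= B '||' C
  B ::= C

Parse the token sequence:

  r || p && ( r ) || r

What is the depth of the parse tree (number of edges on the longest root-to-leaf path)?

7

[B [B [B [C [D r]]] || [C [C [D p]] && [D ( [B [C [D r]]] )]]] || [C [D r]]]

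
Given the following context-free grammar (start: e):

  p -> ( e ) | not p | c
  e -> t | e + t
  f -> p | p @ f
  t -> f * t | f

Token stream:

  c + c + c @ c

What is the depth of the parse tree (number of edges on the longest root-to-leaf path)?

6

[e [e [e [t [f [p c]]]] + [t [f [p c]]]] + [t [f [p c] @ [f [p c]]]]]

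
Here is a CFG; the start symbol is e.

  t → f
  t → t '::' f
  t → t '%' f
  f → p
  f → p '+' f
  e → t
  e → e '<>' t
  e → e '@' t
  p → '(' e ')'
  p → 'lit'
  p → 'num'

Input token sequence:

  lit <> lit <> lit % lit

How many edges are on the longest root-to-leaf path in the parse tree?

6

[e [e [e [t [f [p lit]]]] <> [t [f [p lit]]]] <> [t [t [f [p lit]]] % [f [p lit]]]]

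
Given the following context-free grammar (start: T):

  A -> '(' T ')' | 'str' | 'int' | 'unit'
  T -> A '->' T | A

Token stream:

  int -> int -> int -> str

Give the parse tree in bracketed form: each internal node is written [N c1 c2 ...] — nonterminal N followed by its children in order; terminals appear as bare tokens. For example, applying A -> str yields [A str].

[T [A int] -> [T [A int] -> [T [A int] -> [T [A str]]]]]

T
A -> T
int -> T
int -> A -> T
int -> int -> T
int -> int -> A -> T
int -> int -> int -> T
int -> int -> int -> A
int -> int -> int -> str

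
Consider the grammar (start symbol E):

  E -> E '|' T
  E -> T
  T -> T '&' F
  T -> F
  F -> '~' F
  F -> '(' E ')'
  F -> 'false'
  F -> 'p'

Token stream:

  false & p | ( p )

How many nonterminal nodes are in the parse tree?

[E [E [T [T [F false]] & [F p]]] | [T [F ( [E [T [F p]]] )]]]

11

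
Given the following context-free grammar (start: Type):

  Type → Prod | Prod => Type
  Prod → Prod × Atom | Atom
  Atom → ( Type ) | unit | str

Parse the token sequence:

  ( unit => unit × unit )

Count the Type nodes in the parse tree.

[Type [Prod [Atom ( [Type [Prod [Atom unit]] => [Type [Prod [Prod [Atom unit]] × [Atom unit]]]] )]]]

3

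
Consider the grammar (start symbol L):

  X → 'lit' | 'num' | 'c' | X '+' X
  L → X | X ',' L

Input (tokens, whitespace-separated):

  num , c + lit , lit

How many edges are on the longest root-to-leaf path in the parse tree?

[L [X num] , [L [X [X c] + [X lit]] , [L [X lit]]]]

4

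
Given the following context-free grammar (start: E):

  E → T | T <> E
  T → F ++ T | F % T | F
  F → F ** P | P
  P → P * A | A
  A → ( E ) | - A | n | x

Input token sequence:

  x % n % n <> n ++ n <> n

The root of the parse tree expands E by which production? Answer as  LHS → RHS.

[E [T [F [P [A x]]] % [T [F [P [A n]]] % [T [F [P [A n]]]]]] <> [E [T [F [P [A n]]] ++ [T [F [P [A n]]]]] <> [E [T [F [P [A n]]]]]]]

E → T <> E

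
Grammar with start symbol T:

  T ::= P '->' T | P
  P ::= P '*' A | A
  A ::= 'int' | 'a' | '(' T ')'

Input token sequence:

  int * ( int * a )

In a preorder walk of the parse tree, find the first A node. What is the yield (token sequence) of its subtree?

int

[T [P [P [A int]] * [A ( [T [P [P [A int]] * [A a]]] )]]]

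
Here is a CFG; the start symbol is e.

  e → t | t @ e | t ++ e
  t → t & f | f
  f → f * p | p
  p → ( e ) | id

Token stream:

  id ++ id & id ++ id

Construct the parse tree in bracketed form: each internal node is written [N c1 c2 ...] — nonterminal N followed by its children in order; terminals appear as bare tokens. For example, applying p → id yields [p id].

e
t ++ e
f ++ e
p ++ e
id ++ e
id ++ t ++ e
id ++ t & f ++ e
id ++ f & f ++ e
id ++ p & f ++ e
id ++ id & f ++ e
id ++ id & p ++ e
id ++ id & id ++ e
id ++ id & id ++ t
id ++ id & id ++ f
id ++ id & id ++ p
id ++ id & id ++ id

[e [t [f [p id]]] ++ [e [t [t [f [p id]]] & [f [p id]]] ++ [e [t [f [p id]]]]]]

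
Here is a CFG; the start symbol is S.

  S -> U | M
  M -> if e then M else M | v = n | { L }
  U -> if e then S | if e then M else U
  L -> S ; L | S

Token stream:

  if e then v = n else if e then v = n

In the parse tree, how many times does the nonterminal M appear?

[S [U if e then [M v = n] else [U if e then [S [M v = n]]]]]

2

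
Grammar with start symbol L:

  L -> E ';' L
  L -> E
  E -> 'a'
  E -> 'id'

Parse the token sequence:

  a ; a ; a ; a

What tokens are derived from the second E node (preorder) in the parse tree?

[L [E a] ; [L [E a] ; [L [E a] ; [L [E a]]]]]

a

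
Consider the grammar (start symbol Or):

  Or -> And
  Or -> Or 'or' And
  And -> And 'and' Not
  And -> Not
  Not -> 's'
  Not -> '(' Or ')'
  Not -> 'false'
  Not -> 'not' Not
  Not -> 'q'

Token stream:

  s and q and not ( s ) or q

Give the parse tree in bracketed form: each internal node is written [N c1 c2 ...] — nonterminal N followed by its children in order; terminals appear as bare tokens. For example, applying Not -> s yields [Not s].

[Or [Or [And [And [And [Not s]] and [Not q]] and [Not not [Not ( [Or [And [Not s]]] )]]]] or [And [Not q]]]

Or
Or or And
And or And
And and Not or And
And and Not and Not or And
Not and Not and Not or And
s and Not and Not or And
s and q and Not or And
s and q and not Not or And
s and q and not ( Or ) or And
s and q and not ( And ) or And
s and q and not ( Not ) or And
s and q and not ( s ) or And
s and q and not ( s ) or Not
s and q and not ( s ) or q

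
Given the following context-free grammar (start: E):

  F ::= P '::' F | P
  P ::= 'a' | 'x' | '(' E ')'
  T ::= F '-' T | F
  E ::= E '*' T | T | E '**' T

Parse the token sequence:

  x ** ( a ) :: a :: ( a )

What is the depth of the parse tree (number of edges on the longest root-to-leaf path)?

[E [E [T [F [P x]]]] ** [T [F [P ( [E [T [F [P a]]]] )] :: [F [P a] :: [F [P ( [E [T [F [P a]]]] )]]]]]]

10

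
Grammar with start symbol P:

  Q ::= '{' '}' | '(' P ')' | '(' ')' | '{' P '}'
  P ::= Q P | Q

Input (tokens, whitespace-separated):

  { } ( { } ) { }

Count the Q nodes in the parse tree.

4

[P [Q { }] [P [Q ( [P [Q { }]] )] [P [Q { }]]]]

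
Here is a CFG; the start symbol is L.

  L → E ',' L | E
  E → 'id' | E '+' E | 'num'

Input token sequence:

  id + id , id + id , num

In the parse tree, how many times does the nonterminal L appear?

3

[L [E [E id] + [E id]] , [L [E [E id] + [E id]] , [L [E num]]]]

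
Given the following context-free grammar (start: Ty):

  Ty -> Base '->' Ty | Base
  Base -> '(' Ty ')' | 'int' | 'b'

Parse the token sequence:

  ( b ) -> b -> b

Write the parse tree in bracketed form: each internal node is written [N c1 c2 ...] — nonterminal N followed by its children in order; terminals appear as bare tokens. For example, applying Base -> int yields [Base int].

[Ty [Base ( [Ty [Base b]] )] -> [Ty [Base b] -> [Ty [Base b]]]]

Ty
Base -> Ty
( Ty ) -> Ty
( Base ) -> Ty
( b ) -> Ty
( b ) -> Base -> Ty
( b ) -> b -> Ty
( b ) -> b -> Base
( b ) -> b -> b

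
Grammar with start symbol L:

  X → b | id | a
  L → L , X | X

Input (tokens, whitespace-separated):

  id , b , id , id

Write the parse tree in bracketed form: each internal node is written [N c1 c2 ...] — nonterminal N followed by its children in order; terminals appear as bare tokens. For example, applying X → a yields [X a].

L
L , X
L , X , X
L , X , X , X
X , X , X , X
id , X , X , X
id , b , X , X
id , b , id , X
id , b , id , id

[L [L [L [L [X id]] , [X b]] , [X id]] , [X id]]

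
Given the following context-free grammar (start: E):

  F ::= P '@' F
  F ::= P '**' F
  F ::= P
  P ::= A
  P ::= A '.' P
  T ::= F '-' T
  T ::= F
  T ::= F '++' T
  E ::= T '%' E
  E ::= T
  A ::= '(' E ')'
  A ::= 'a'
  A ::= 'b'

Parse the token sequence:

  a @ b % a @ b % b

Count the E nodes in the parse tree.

3

[E [T [F [P [A a]] @ [F [P [A b]]]]] % [E [T [F [P [A a]] @ [F [P [A b]]]]] % [E [T [F [P [A b]]]]]]]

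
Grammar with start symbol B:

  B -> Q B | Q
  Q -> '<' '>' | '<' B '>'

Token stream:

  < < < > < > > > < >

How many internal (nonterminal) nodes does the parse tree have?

10

[B [Q < [B [Q < [B [Q < >] [B [Q < >]]] >]] >] [B [Q < >]]]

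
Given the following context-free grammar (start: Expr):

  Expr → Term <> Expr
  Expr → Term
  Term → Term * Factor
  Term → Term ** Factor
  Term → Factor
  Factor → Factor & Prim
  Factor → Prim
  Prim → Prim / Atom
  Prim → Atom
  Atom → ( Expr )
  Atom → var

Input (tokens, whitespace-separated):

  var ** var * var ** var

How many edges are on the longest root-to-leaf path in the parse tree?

8

[Expr [Term [Term [Term [Term [Factor [Prim [Atom var]]]] ** [Factor [Prim [Atom var]]]] * [Factor [Prim [Atom var]]]] ** [Factor [Prim [Atom var]]]]]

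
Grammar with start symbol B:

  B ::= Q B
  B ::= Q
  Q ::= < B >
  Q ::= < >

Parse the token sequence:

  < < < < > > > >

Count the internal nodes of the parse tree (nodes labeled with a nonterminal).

8

[B [Q < [B [Q < [B [Q < [B [Q < >]] >]] >]] >]]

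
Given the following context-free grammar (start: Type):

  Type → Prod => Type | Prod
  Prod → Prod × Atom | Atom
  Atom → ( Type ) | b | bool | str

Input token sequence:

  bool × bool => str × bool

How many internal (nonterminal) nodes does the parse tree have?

10

[Type [Prod [Prod [Atom bool]] × [Atom bool]] => [Type [Prod [Prod [Atom str]] × [Atom bool]]]]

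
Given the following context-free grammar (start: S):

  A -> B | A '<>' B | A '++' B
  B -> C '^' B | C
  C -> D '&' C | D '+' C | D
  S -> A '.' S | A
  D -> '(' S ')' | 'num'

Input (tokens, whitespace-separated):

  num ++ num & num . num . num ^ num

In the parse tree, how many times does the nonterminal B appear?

[S [A [A [B [C [D num]]]] ++ [B [C [D num] & [C [D num]]]]] . [S [A [B [C [D num]]]] . [S [A [B [C [D num]] ^ [B [C [D num]]]]]]]]

5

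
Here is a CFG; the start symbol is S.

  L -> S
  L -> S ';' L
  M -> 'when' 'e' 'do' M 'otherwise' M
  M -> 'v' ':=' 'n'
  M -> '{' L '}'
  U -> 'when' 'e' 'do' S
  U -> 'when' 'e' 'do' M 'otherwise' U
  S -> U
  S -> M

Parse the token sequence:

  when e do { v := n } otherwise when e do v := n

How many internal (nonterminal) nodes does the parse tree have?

[S [U when e do [M { [L [S [M v := n]]] }] otherwise [U when e do [S [M v := n]]]]]

9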